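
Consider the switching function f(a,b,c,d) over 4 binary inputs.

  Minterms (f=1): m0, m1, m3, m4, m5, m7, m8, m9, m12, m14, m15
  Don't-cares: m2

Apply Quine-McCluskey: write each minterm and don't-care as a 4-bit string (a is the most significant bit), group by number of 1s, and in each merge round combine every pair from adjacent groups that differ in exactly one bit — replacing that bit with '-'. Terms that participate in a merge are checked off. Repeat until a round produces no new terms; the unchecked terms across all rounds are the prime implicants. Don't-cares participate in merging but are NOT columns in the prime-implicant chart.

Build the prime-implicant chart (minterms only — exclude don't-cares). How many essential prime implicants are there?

1

Round 0: 0000✓ 0001✓ 0010✓ 0011✓ 0100✓ 0101✓ 0111✓ 1000✓ 1001✓ 1100✓ 1110✓ 1111✓
Round 1: -000✓ -001✓ -100✓ -111 0-00✓ 0-01✓ 0-11✓ 00-0✓ 00-1✓ 000-✓ 001-✓ 01-1✓ 010-✓ 1-00✓ 100-✓ 11-0 111-
Round 2: --00 -00- 0--1 0-0- 00--
PIs = {--00, -00-, -111, 0--1, 0-0-, 00--, 11-0, 111-}
Coverage chart:
  m0: --00,-00-,0-0-,00--
  m1: -00-,0--1,0-0-,00--
  m3: 0--1,00--
  m4: --00,0-0-
  m5: 0--1,0-0-
  m7: -111,0--1
  m8: --00,-00-
  m9: -00- ←essential
  m12: --00,11-0
  m14: 11-0,111-
  m15: -111,111-
Essential: -00-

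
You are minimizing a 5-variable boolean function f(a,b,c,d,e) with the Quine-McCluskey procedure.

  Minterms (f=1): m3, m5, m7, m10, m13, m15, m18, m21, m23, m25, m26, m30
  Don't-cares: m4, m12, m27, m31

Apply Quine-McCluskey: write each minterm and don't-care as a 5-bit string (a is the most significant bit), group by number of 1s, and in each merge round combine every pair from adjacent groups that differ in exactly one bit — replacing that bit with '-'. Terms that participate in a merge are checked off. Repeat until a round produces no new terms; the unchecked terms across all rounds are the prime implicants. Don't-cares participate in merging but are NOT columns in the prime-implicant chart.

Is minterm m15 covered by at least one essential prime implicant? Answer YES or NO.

[col 0] 00011*, 00100*, 00101*, 00111*, 01010*, 01100*, 01101*, 01111*, 10010*, 10101*, 10111*, 11001*, 11010*, 11011*, 11110*, 11111*
[col 1] -0101*, -0111*, -1010, -1111*, 0-100*, 0-101*, 0-111*, 00-11, 001-1*, 0010-*, 011-1*, 0110-*, 1-010, 1-111*, 101-1*, 11-10*, 11-11*, 110-1, 1101-*, 1111-*
[col 2] --111, -01-1, 0-1-1, 0-10-, 11-1-
Prime implicants: --111, -01-1, -1010, 0-1-1, 0-10-, 00-11, 1-010, 11-1-, 110-1
PI chart (minterm → PIs covering it):
  3 | 00-11  (sole → essential)
  5 | -01-1,0-1-1,0-10-
  7 | --111,-01-1,0-1-1,00-11
  10 | -1010  (sole → essential)
  13 | 0-1-1,0-10-
  15 | --111,0-1-1
  18 | 1-010  (sole → essential)
  21 | -01-1  (sole → essential)
  23 | --111,-01-1
  25 | 110-1  (sole → essential)
  26 | -1010,1-010,11-1-
  30 | 11-1-  (sole → essential)
Essential prime implicants: -01-1, -1010, 00-11, 1-010, 11-1-, 110-1

NO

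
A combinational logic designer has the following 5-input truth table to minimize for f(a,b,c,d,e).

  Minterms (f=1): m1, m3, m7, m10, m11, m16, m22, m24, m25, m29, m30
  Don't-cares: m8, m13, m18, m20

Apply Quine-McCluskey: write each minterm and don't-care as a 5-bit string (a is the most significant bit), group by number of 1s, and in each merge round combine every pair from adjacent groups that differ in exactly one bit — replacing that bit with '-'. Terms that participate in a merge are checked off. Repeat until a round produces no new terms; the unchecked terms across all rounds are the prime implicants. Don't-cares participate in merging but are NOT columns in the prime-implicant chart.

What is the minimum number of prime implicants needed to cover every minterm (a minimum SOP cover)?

[col 0] 00001*, 00011*, 00111*, 01000*, 01010*, 01011*, 01101*, 10000*, 10010*, 10100*, 10110*, 11000*, 11001*, 11101*, 11110*
[col 1] -1000, -1101, 0-011, 00-11, 000-1, 010-0, 0101-, 1-000, 1-110, 10-00*, 10-10*, 100-0*, 101-0*, 11-01, 1100-
[col 2] 10--0
Prime implicants: -1000, -1101, 0-011, 00-11, 000-1, 010-0, 0101-, 1-000, 1-110, 10--0, 11-01, 1100-
PI chart (minterm → PIs covering it):
  1 | 000-1  (sole → essential)
  3 | 0-011,00-11,000-1
  7 | 00-11  (sole → essential)
  10 | 010-0,0101-
  11 | 0-011,0101-
  16 | 1-000,10--0
  22 | 1-110,10--0
  24 | -1000,1-000,1100-
  25 | 11-01,1100-
  29 | -1101,11-01
  30 | 1-110  (sole → essential)
Essential prime implicants: 00-11, 000-1, 1-110
Petrick residual → 0101-, 1-000, 11-01
Minimum SOP uses 6 PIs: a'b'de + a'b'c'e + a'bc'd + ac'd'e' + acde' + abd'e

6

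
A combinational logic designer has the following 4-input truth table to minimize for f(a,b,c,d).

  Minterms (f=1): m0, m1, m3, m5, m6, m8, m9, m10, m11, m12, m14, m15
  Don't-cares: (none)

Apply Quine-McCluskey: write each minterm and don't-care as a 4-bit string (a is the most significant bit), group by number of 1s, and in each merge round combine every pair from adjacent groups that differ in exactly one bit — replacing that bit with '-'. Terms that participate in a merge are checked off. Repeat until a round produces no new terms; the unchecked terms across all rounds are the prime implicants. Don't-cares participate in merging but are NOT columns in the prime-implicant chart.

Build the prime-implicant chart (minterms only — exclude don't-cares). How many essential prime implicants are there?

Round 0: 0000✓ 0001✓ 0011✓ 0101✓ 0110✓ 1000✓ 1001✓ 1010✓ 1011✓ 1100✓ 1110✓ 1111✓
Round 1: -000✓ -001✓ -011✓ -110 0-01 00-1✓ 000-✓ 1-00✓ 1-10✓ 1-11✓ 10-0✓ 10-1✓ 100-✓ 101-✓ 11-0✓ 111-✓
Round 2: -0-1 -00- 1--0 1-1- 10--
PIs = {-0-1, -00-, -110, 0-01, 1--0, 1-1-, 10--}
Coverage chart:
  m0: -00- ←essential
  m1: -0-1,-00-,0-01
  m3: -0-1 ←essential
  m5: 0-01 ←essential
  m6: -110 ←essential
  m8: -00-,1--0,10--
  m9: -0-1,-00-,10--
  m10: 1--0,1-1-,10--
  m11: -0-1,1-1-,10--
  m12: 1--0 ←essential
  m14: -110,1--0,1-1-
  m15: 1-1- ←essential
Essential: -0-1, -00-, -110, 0-01, 1--0, 1-1-

6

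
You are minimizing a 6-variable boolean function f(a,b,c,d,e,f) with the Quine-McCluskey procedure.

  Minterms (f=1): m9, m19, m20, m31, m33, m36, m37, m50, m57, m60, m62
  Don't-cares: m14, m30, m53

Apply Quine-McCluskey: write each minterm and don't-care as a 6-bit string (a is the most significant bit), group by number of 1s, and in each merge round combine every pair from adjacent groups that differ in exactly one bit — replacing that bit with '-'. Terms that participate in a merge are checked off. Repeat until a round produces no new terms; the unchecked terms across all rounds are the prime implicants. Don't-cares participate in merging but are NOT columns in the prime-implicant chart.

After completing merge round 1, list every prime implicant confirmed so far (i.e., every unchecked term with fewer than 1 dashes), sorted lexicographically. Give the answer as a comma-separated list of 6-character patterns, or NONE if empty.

[col 0] 001001, 001110*, 010011, 010100, 011110*, 011111*, 100001*, 100100*, 100101*, 110010, 110101*, 111001, 111100*, 111110*
[col 1] -11110, 0-1110, 01111-, 1-0101, 100-01, 10010-, 1111-0
Prime implicants: -11110, 0-1110, 001001, 010011, 010100, 01111-, 1-0101, 100-01, 10010-, 110010, 111001, 1111-0

001001, 010011, 010100, 110010, 111001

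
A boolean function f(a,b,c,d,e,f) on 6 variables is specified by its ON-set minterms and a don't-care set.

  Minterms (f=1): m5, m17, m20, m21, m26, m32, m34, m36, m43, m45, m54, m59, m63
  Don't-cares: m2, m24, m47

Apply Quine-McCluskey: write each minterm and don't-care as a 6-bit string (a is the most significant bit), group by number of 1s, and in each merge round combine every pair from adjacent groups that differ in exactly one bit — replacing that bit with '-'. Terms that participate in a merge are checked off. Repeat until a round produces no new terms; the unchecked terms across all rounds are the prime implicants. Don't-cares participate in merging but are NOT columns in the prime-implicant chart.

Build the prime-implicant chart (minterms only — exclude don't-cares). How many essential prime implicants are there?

8

[col 0] 000010*, 000101*, 010001*, 010100*, 010101*, 011000*, 011010*, 100000*, 100010*, 100100*, 101011*, 101101*, 101111*, 110110, 111011*, 111111*
[col 1] -00010, 0-0101, 010-01, 01010-, 0110-0, 1-1011*, 1-1111*, 100-00, 1000-0, 101-11*, 1011-1, 111-11*
[col 2] 1-1-11
Prime implicants: -00010, 0-0101, 010-01, 01010-, 0110-0, 1-1-11, 100-00, 1000-0, 1011-1, 110110
PI chart (minterm → PIs covering it):
  5 | 0-0101  (sole → essential)
  17 | 010-01  (sole → essential)
  20 | 01010-  (sole → essential)
  21 | 0-0101,010-01,01010-
  26 | 0110-0  (sole → essential)
  32 | 100-00,1000-0
  34 | -00010,1000-0
  36 | 100-00  (sole → essential)
  43 | 1-1-11  (sole → essential)
  45 | 1011-1  (sole → essential)
  54 | 110110  (sole → essential)
  59 | 1-1-11  (sole → essential)
  63 | 1-1-11  (sole → essential)
Essential prime implicants: 0-0101, 010-01, 01010-, 0110-0, 1-1-11, 100-00, 1011-1, 110110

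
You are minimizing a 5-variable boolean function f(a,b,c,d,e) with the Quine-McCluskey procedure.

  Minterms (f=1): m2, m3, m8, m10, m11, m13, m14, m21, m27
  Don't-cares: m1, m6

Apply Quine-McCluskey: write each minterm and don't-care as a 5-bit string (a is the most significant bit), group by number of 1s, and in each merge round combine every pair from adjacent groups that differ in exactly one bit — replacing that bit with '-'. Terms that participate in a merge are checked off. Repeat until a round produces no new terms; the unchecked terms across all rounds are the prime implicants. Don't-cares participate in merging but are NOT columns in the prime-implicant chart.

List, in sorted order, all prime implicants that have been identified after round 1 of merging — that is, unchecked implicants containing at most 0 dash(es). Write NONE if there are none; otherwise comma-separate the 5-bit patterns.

size-2^0 implicants → 00001(✓)  00010(✓)  00011(✓)  00110(✓)  01000(✓)  01010(✓)  01011(✓)  01101  01110(✓)  10101  11011(✓)
size-2^1 implicants → -1011  0-010(✓)  0-011(✓)  0-110(✓)  00-10(✓)  000-1  0001-(✓)  01-10(✓)  010-0  0101-(✓)
size-2^2 implicants → 0--10  0-01-
Unchecked terms (primes): -1011, 0--10, 0-01-, 000-1, 010-0, 01101, 10101

01101, 10101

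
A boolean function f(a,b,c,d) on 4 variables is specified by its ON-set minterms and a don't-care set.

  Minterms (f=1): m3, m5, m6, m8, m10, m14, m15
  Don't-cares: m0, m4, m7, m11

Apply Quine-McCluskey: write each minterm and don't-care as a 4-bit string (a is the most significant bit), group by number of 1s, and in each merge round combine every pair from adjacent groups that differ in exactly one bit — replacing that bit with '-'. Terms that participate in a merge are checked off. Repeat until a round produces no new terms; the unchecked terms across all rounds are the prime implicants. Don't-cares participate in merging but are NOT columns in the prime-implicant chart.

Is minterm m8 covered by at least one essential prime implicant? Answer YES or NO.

NO

Round 0: 0000✓ 0011✓ 0100✓ 0101✓ 0110✓ 0111✓ 1000✓ 1010✓ 1011✓ 1110✓ 1111✓
Round 1: -000 -011✓ -110✓ -111✓ 0-00 0-11✓ 01-0✓ 01-1✓ 010-✓ 011-✓ 1-10✓ 1-11✓ 10-0 101-✓ 111-✓
Round 2: --11 -11- 01-- 1-1-
PIs = {--11, -000, -11-, 0-00, 01--, 1-1-, 10-0}
Coverage chart:
  m3: --11 ←essential
  m5: 01-- ←essential
  m6: -11-,01--
  m8: -000,10-0
  m10: 1-1-,10-0
  m14: -11-,1-1-
  m15: --11,-11-,1-1-
Essential: --11, 01--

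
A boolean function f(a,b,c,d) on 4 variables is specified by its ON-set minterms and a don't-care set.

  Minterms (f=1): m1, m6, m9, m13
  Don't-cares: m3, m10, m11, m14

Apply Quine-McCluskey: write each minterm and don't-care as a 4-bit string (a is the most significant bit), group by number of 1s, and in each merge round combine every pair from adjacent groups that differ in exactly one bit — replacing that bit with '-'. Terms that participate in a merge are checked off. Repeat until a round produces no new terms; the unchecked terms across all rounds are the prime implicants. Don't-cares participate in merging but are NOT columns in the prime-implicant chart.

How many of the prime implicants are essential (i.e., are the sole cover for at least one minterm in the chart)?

Round 0: 0001✓ 0011✓ 0110✓ 1001✓ 1010✓ 1011✓ 1101✓ 1110✓
Round 1: -001✓ -011✓ -110 00-1✓ 1-01 1-10 10-1✓ 101-
Round 2: -0-1
PIs = {-0-1, -110, 1-01, 1-10, 101-}
Coverage chart:
  m1: -0-1 ←essential
  m6: -110 ←essential
  m9: -0-1,1-01
  m13: 1-01 ←essential
Essential: -0-1, -110, 1-01

3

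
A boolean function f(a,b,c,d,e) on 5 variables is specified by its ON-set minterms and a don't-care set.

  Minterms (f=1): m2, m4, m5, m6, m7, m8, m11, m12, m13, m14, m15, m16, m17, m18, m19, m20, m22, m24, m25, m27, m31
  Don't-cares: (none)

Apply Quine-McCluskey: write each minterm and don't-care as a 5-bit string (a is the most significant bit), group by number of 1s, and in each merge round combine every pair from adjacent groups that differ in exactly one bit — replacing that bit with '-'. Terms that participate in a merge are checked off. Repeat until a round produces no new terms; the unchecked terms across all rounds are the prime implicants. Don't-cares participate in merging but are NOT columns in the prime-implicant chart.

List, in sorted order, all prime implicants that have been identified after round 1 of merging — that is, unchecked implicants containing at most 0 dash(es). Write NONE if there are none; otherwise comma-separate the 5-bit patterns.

NONE

size-2^0 implicants → 00010(✓)  00100(✓)  00101(✓)  00110(✓)  00111(✓)  01000(✓)  01011(✓)  01100(✓)  01101(✓)  01110(✓)  01111(✓)  10000(✓)  10001(✓)  10010(✓)  10011(✓)  10100(✓)  10110(✓)  11000(✓)  11001(✓)  11011(✓)  11111(✓)
size-2^1 implicants → -0010(✓)  -0100(✓)  -0110(✓)  -1000  -1011(✓)  -1111(✓)  0-100(✓)  0-101(✓)  0-110(✓)  0-111(✓)  00-10(✓)  001-0(✓)  001-1(✓)  0010-(✓)  0011-(✓)  01-00  01-11(✓)  011-0(✓)  011-1(✓)  0110-(✓)  0111-(✓)  1-000(✓)  1-001(✓)  1-011(✓)  10-00(✓)  10-10(✓)  100-0(✓)  100-1(✓)  1000-(✓)  1001-(✓)  101-0(✓)  11-11(✓)  110-1(✓)  1100-(✓)
size-2^2 implicants → -0-10  -01-0  -1-11  0-1-0(✓)  0-1-1(✓)  0-10-(✓)  0-11-(✓)  001--(✓)  011--(✓)  1-0-1  1-00-  10--0  100--
size-2^3 implicants → 0-1--
Unchecked terms (primes): -0-10, -01-0, -1-11, -1000, 0-1--, 01-00, 1-0-1, 1-00-, 10--0, 100--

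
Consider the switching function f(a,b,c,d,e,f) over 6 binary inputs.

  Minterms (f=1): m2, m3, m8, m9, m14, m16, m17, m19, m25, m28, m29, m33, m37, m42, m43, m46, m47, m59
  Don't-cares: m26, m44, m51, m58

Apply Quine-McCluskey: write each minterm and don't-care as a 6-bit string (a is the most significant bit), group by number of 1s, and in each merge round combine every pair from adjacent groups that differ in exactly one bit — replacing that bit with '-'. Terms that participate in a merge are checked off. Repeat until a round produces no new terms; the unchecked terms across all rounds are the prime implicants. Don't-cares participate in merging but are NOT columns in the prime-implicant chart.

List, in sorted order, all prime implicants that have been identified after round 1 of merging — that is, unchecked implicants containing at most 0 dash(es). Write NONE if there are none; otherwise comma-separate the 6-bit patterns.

NONE

size-2^0 implicants → 000010(✓)  000011(✓)  001000(✓)  001001(✓)  001110(✓)  010000(✓)  010001(✓)  010011(✓)  011001(✓)  011010(✓)  011100(✓)  011101(✓)  100001(✓)  100101(✓)  101010(✓)  101011(✓)  101100(✓)  101110(✓)  101111(✓)  110011(✓)  111010(✓)  111011(✓)
size-2^1 implicants → -01110  -10011  -11010  0-0011  0-1001  00001-  00100-  01-001  0100-1  01000-  011-01  01110-  1-1010(✓)  1-1011(✓)  100-01  101-10(✓)  101-11(✓)  10101-(✓)  1011-0  10111-(✓)  11-011  11101-(✓)
size-2^2 implicants → 1-101-  101-1-
Unchecked terms (primes): -01110, -10011, -11010, 0-0011, 0-1001, 00001-, 00100-, 01-001, 0100-1, 01000-, 011-01, 01110-, 1-101-, 100-01, 101-1-, 1011-0, 11-011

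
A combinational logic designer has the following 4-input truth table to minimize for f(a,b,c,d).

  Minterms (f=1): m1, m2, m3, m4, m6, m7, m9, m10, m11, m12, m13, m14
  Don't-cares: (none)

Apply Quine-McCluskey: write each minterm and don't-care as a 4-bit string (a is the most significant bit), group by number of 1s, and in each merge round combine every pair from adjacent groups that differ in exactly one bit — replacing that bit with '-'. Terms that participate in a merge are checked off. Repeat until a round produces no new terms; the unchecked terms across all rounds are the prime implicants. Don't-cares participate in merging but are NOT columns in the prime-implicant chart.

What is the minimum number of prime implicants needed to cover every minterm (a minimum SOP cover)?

size-2^0 implicants → 0001(✓)  0010(✓)  0011(✓)  0100(✓)  0110(✓)  0111(✓)  1001(✓)  1010(✓)  1011(✓)  1100(✓)  1101(✓)  1110(✓)
size-2^1 implicants → -001(✓)  -010(✓)  -011(✓)  -100(✓)  -110(✓)  0-10(✓)  0-11(✓)  00-1(✓)  001-(✓)  01-0(✓)  011-(✓)  1-01  1-10(✓)  10-1(✓)  101-(✓)  11-0(✓)  110-
size-2^2 implicants → --10  -0-1  -01-  -1-0  0-1-
Unchecked terms (primes): --10, -0-1, -01-, -1-0, 0-1-, 1-01, 110-
Minterm coverage:
  m1 ⊆ -0-1 [E]
  m2 ⊆ --10,-01-,0-1-
  m3 ⊆ -0-1,-01-,0-1-
  m4 ⊆ -1-0 [E]
  m6 ⊆ --10,-1-0,0-1-
  m7 ⊆ 0-1- [E]
  m9 ⊆ -0-1,1-01
  m10 ⊆ --10,-01-
  m11 ⊆ -0-1,-01-
  m12 ⊆ -1-0,110-
  m13 ⊆ 1-01,110-
  m14 ⊆ --10,-1-0
E = {-0-1, -1-0, 0-1-}
Petrick residual → --10, 1-01
Cover = cd' + b'd + bd' + a'c + ac'd  |cover|=5

5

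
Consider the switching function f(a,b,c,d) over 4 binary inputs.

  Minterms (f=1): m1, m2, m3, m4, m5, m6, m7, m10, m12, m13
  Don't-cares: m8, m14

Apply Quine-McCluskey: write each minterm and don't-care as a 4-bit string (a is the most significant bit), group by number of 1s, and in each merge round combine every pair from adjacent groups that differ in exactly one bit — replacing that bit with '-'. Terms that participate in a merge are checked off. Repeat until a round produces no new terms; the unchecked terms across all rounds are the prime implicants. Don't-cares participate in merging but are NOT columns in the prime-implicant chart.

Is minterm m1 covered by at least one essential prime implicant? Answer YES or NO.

YES

size-2^0 implicants → 0001(✓)  0010(✓)  0011(✓)  0100(✓)  0101(✓)  0110(✓)  0111(✓)  1000(✓)  1010(✓)  1100(✓)  1101(✓)  1110(✓)
size-2^1 implicants → -010(✓)  -100(✓)  -101(✓)  -110(✓)  0-01(✓)  0-10(✓)  0-11(✓)  00-1(✓)  001-(✓)  01-0(✓)  01-1(✓)  010-(✓)  011-(✓)  1-00(✓)  1-10(✓)  10-0(✓)  11-0(✓)  110-(✓)
size-2^2 implicants → --10  -1-0  -10-  0--1  0-1-  01--  1--0
Unchecked terms (primes): --10, -1-0, -10-, 0--1, 0-1-, 01--, 1--0
Minterm coverage:
  m1 ⊆ 0--1 [E]
  m2 ⊆ --10,0-1-
  m3 ⊆ 0--1,0-1-
  m4 ⊆ -1-0,-10-,01--
  m5 ⊆ -10-,0--1,01--
  m6 ⊆ --10,-1-0,0-1-,01--
  m7 ⊆ 0--1,0-1-,01--
  m10 ⊆ --10,1--0
  m12 ⊆ -1-0,-10-,1--0
  m13 ⊆ -10- [E]
E = {-10-, 0--1}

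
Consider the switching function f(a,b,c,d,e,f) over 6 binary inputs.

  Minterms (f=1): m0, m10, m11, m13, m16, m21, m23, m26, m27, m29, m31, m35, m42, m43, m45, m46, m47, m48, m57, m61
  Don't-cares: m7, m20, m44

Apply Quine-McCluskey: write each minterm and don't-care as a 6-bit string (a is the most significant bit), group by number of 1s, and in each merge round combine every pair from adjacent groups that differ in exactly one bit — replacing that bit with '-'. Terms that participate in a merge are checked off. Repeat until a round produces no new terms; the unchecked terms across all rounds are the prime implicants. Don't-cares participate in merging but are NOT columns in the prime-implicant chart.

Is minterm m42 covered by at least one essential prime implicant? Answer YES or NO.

Round 0: 000000✓ 000111✓ 001010✓ 001011✓ 001101✓ 010000✓ 010100✓ 010101✓ 010111✓ 011010✓ 011011✓ 011101✓ 011111✓ 100011✓ 101010✓ 101011✓ 101100✓ 101101✓ 101110✓ 101111✓ 110000✓ 111001✓ 111101✓
Round 1: -01010✓ -01011✓ -01101✓ -10000 -11101✓ 0-0000 0-0111 0-1010✓ 0-1011✓ 0-1101✓ 00101-✓ 01-101✓ 01-111✓ 010-00 0101-1✓ 01010- 011-11 01101-✓ 0111-1✓ 1-1101✓ 10-011 101-10✓ 101-11✓ 10101-✓ 1011-0✓ 1011-1✓ 10110-✓ 10111-✓ 111-01
Round 2: --1101 -0101- 0-101- 01-1-1 101-1- 1011--
PIs = {--1101, -0101-, -10000, 0-0000, 0-0111, 0-101-, 01-1-1, 010-00, 01010-, 011-11, 10-011, 101-1-, 1011--, 111-01}
Coverage chart:
  m0: 0-0000 ←essential
  m10: -0101-,0-101-
  m11: -0101-,0-101-
  m13: --1101 ←essential
  m16: -10000,0-0000,010-00
  m21: 01-1-1,01010-
  m23: 0-0111,01-1-1
  m26: 0-101- ←essential
  m27: 0-101-,011-11
  m29: --1101,01-1-1
  m31: 01-1-1,011-11
  m35: 10-011 ←essential
  m42: -0101-,101-1-
  m43: -0101-,10-011,101-1-
  m45: --1101,1011--
  m46: 101-1-,1011--
  m47: 101-1-,1011--
  m48: -10000 ←essential
  m57: 111-01 ←essential
  m61: --1101,111-01
Essential: --1101, -10000, 0-0000, 0-101-, 10-011, 111-01

NO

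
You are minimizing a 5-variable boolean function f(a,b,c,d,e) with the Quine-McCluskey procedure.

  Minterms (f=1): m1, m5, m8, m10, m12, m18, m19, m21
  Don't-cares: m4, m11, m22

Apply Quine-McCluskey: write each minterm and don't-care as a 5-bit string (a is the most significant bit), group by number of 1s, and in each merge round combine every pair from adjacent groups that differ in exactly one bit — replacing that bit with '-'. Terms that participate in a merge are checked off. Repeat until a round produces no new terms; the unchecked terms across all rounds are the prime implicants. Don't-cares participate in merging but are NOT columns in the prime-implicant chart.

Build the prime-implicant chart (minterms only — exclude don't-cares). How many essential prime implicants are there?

size-2^0 implicants → 00001(✓)  00100(✓)  00101(✓)  01000(✓)  01010(✓)  01011(✓)  01100(✓)  10010(✓)  10011(✓)  10101(✓)  10110(✓)
size-2^1 implicants → -0101  0-100  00-01  0010-  01-00  010-0  0101-  10-10  1001-
Unchecked terms (primes): -0101, 0-100, 00-01, 0010-, 01-00, 010-0, 0101-, 10-10, 1001-
Minterm coverage:
  m1 ⊆ 00-01 [E]
  m5 ⊆ -0101,00-01,0010-
  m8 ⊆ 01-00,010-0
  m10 ⊆ 010-0,0101-
  m12 ⊆ 0-100,01-00
  m18 ⊆ 10-10,1001-
  m19 ⊆ 1001- [E]
  m21 ⊆ -0101 [E]
E = {-0101, 00-01, 1001-}

3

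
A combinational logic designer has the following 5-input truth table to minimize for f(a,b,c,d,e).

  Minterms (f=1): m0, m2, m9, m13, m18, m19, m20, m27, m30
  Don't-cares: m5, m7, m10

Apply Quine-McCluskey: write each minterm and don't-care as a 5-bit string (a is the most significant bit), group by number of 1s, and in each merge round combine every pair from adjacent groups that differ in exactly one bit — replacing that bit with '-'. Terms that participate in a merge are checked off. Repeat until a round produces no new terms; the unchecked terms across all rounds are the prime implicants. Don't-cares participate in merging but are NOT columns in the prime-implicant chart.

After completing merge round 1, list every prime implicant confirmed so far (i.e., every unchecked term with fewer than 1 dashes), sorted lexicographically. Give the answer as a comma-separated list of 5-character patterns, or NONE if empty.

size-2^0 implicants → 00000(✓)  00010(✓)  00101(✓)  00111(✓)  01001(✓)  01010(✓)  01101(✓)  10010(✓)  10011(✓)  10100  11011(✓)  11110
size-2^1 implicants → -0010  0-010  0-101  000-0  001-1  01-01  1-011  1001-
Unchecked terms (primes): -0010, 0-010, 0-101, 000-0, 001-1, 01-01, 1-011, 1001-, 10100, 11110

10100, 11110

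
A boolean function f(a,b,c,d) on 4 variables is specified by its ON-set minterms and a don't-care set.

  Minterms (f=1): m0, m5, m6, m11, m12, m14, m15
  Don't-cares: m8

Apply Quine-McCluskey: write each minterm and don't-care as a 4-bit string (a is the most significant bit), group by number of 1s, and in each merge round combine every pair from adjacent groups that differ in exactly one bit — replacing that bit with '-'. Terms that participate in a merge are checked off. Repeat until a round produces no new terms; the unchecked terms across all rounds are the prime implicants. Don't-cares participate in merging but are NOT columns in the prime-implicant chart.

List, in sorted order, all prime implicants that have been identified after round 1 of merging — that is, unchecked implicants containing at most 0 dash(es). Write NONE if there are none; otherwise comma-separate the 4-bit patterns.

size-2^0 implicants → 0000(✓)  0101  0110(✓)  1000(✓)  1011(✓)  1100(✓)  1110(✓)  1111(✓)
size-2^1 implicants → -000  -110  1-00  1-11  11-0  111-
Unchecked terms (primes): -000, -110, 0101, 1-00, 1-11, 11-0, 111-

0101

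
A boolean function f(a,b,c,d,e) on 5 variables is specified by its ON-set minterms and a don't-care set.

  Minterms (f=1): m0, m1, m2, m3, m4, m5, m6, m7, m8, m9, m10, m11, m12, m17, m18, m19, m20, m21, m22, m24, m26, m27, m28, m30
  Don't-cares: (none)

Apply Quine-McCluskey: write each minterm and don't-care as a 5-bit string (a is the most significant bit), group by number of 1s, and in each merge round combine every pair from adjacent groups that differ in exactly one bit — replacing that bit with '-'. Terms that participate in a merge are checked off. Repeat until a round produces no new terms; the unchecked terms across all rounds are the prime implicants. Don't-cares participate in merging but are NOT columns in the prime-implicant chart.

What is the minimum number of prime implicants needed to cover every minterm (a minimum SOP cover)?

6

Round 0: 00000✓ 00001✓ 00010✓ 00011✓ 00100✓ 00101✓ 00110✓ 00111✓ 01000✓ 01001✓ 01010✓ 01011✓ 01100✓ 10001✓ 10010✓ 10011✓ 10100✓ 10101✓ 10110✓ 11000✓ 11010✓ 11011✓ 11100✓ 11110✓
Round 1: -0001✓ -0010✓ -0011✓ -0100✓ -0101✓ -0110✓ -1000✓ -1010✓ -1011✓ -1100✓ 0-000✓ 0-001✓ 0-010✓ 0-011✓ 0-100✓ 00-00✓ 00-01✓ 00-10✓ 00-11✓ 000-0✓ 000-1✓ 0000-✓ 0001-✓ 001-0✓ 001-1✓ 0010-✓ 0011-✓ 01-00✓ 010-0✓ 010-1✓ 0100-✓ 0101-✓ 1-010✓ 1-011✓ 1-100✓ 1-110✓ 10-01✓ 10-10✓ 100-1✓ 1001-✓ 101-0✓ 1010-✓ 11-00✓ 11-10✓ 110-0✓ 1101-✓ 111-0✓
Round 2: --010✓ --011✓ --100 -0-01 -0-10 -00-1 -001-✓ -01-0 -010- -1-00 -10-0 -101-✓ 0--00 0-0-0✓ 0-0-1✓ 0-00-✓ 0-01-✓ 00--0✓ 00--1✓ 00-0-✓ 00-1-✓ 000--✓ 001--✓ 010--✓ 1--10 1-01-✓ 1-1-0 11--0
Round 3: --01- 0-0-- 00---
PIs = {--01-, --100, -0-01, -0-10, -00-1, -01-0, -010-, -1-00, -10-0, 0--00, 0-0--, 00---, 1--10, 1-1-0, 11--0}
Coverage chart:
  m0: 0--00,0-0--,00---
  m1: -0-01,-00-1,0-0--,00---
  m2: --01-,-0-10,0-0--,00---
  m3: --01-,-00-1,0-0--,00---
  m4: --100,-01-0,-010-,0--00,00---
  m5: -0-01,-010-,00---
  m6: -0-10,-01-0,00---
  m7: 00--- ←essential
  m8: -1-00,-10-0,0--00,0-0--
  m9: 0-0-- ←essential
  m10: --01-,-10-0,0-0--
  m11: --01-,0-0--
  m12: --100,-1-00,0--00
  m17: -0-01,-00-1
  m18: --01-,-0-10,1--10
  m19: --01-,-00-1
  m20: --100,-01-0,-010-,1-1-0
  m21: -0-01,-010-
  m22: -0-10,-01-0,1--10,1-1-0
  m24: -1-00,-10-0,11--0
  m26: --01-,-10-0,1--10,11--0
  m27: --01- ←essential
  m28: --100,-1-00,1-1-0,11--0
  m30: 1--10,1-1-0,11--0
Essential: --01-, 0-0--, 00---
Petrick residual → -0-01, -1-00, 1-1-0
Min cover (6 terms): c'd + b'd'e + bd'e' + a'c' + a'b' + ace'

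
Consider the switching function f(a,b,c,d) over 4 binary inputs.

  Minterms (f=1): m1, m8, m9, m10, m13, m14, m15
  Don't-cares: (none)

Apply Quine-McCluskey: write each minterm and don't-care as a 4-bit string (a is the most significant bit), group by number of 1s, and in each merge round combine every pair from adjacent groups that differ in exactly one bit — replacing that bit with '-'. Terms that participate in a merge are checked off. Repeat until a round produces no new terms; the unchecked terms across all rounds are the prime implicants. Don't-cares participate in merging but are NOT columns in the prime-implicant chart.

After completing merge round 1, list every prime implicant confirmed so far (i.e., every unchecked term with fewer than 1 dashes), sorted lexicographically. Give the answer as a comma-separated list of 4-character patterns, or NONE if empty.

size-2^0 implicants → 0001(✓)  1000(✓)  1001(✓)  1010(✓)  1101(✓)  1110(✓)  1111(✓)
size-2^1 implicants → -001  1-01  1-10  10-0  100-  11-1  111-
Unchecked terms (primes): -001, 1-01, 1-10, 10-0, 100-, 11-1, 111-

NONE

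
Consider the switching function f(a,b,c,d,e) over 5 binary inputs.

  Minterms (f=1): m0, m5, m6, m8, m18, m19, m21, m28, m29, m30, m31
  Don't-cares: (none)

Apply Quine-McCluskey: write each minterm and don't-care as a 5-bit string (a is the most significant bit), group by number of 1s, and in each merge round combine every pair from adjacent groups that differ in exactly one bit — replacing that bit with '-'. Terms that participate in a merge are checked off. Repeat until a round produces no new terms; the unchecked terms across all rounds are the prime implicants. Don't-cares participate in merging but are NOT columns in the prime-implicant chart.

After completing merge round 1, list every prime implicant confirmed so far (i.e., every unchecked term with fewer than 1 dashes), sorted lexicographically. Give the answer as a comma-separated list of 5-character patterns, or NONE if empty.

[col 0] 00000*, 00101*, 00110, 01000*, 10010*, 10011*, 10101*, 11100*, 11101*, 11110*, 11111*
[col 1] -0101, 0-000, 1-101, 1001-, 111-0*, 111-1*, 1110-*, 1111-*
[col 2] 111--
Prime implicants: -0101, 0-000, 00110, 1-101, 1001-, 111--

00110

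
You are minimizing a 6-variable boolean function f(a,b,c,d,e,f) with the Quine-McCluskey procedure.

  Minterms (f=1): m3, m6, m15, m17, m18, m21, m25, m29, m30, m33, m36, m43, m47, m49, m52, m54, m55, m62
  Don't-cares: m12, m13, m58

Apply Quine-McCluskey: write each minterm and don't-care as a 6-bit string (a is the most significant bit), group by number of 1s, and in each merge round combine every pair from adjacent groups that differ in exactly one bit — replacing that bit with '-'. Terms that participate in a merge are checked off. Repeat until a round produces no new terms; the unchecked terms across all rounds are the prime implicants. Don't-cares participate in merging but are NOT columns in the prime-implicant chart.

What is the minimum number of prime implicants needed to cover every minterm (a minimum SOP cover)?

size-2^0 implicants → 000011  000110  001100(✓)  001101(✓)  001111(✓)  010001(✓)  010010  010101(✓)  011001(✓)  011101(✓)  011110(✓)  100001(✓)  100100(✓)  101011(✓)  101111(✓)  110001(✓)  110100(✓)  110110(✓)  110111(✓)  111010(✓)  111110(✓)
size-2^1 implicants → -01111  -10001  -11110  0-1101  0011-1  00110-  01-001(✓)  01-101(✓)  010-01(✓)  011-01(✓)  1-0001  1-0100  101-11  11-110  1101-0  11011-  111-10
size-2^2 implicants → 01--01
Unchecked terms (primes): -01111, -10001, -11110, 0-1101, 000011, 000110, 0011-1, 00110-, 01--01, 010010, 1-0001, 1-0100, 101-11, 11-110, 1101-0, 11011-, 111-10
Minterm coverage:
  m3 ⊆ 000011 [E]
  m6 ⊆ 000110 [E]
  m15 ⊆ -01111,0011-1
  m17 ⊆ -10001,01--01
  m18 ⊆ 010010 [E]
  m21 ⊆ 01--01 [E]
  m25 ⊆ 01--01 [E]
  m29 ⊆ 0-1101,01--01
  m30 ⊆ -11110 [E]
  m33 ⊆ 1-0001 [E]
  m36 ⊆ 1-0100 [E]
  m43 ⊆ 101-11 [E]
  m47 ⊆ -01111,101-11
  m49 ⊆ -10001,1-0001
  m52 ⊆ 1-0100,1101-0
  m54 ⊆ 11-110,1101-0,11011-
  m55 ⊆ 11011- [E]
  m62 ⊆ -11110,11-110,111-10
E = {-11110, 000011, 000110, 01--01, 010010, 1-0001, 1-0100, 101-11, 11011-}
Petrick residual → -01111
Cover = b'cdef + bcdef' + a'b'c'd'ef + a'b'c'def' + a'be'f + a'bc'd'ef' + ac'd'e'f + ac'de'f' + ab'cef + abc'de  |cover|=10

10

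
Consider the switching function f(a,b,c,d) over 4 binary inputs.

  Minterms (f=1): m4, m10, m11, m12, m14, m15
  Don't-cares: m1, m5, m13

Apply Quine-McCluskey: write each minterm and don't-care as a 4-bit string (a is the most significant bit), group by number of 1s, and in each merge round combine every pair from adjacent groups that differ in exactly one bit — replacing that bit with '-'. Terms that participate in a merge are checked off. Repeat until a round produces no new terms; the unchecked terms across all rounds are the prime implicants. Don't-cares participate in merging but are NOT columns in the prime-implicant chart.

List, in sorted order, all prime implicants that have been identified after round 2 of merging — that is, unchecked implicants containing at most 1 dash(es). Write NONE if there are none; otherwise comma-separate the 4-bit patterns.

0-01

[col 0] 0001*, 0100*, 0101*, 1010*, 1011*, 1100*, 1101*, 1110*, 1111*
[col 1] -100*, -101*, 0-01, 010-*, 1-10*, 1-11*, 101-*, 11-0*, 11-1*, 110-*, 111-*
[col 2] -10-, 1-1-, 11--
Prime implicants: -10-, 0-01, 1-1-, 11--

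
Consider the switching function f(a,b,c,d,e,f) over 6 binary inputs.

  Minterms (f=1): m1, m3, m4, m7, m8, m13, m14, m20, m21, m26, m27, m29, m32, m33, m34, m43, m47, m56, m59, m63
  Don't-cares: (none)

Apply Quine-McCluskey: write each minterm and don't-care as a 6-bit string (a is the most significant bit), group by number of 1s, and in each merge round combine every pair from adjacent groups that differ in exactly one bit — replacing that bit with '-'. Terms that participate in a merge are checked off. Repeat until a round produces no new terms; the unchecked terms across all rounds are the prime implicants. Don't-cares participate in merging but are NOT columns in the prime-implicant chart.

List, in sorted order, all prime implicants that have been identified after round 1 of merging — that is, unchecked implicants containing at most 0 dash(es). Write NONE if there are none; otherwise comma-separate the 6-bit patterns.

001000, 001110, 111000

Round 0: 000001✓ 000011✓ 000100✓ 000111✓ 001000 001101✓ 001110 010100✓ 010101✓ 011010✓ 011011✓ 011101✓ 100000✓ 100001✓ 100010✓ 101011✓ 101111✓ 111000 111011✓ 111111✓
Round 1: -00001 -11011 0-0100 0-1101 000-11 0000-1 01-101 01010- 01101- 1-1011✓ 1-1111✓ 1000-0 10000- 101-11✓ 111-11✓
Round 2: 1-1-11
PIs = {-00001, -11011, 0-0100, 0-1101, 000-11, 0000-1, 001000, 001110, 01-101, 01010-, 01101-, 1-1-11, 1000-0, 10000-, 111000}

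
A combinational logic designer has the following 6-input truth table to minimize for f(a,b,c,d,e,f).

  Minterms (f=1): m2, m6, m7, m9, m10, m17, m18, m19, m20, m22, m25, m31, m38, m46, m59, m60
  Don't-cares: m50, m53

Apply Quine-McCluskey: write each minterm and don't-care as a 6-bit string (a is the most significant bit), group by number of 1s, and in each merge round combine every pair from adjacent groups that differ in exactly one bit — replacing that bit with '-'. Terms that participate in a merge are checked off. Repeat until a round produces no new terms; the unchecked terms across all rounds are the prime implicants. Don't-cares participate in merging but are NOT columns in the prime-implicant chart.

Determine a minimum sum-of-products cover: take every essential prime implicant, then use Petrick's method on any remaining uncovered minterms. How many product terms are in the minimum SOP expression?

size-2^0 implicants → 000010(✓)  000110(✓)  000111(✓)  001001(✓)  001010(✓)  010001(✓)  010010(✓)  010011(✓)  010100(✓)  010110(✓)  011001(✓)  011111  100110(✓)  101110(✓)  110010(✓)  110101  111011  111100
size-2^1 implicants → -00110  -10010  0-0010(✓)  0-0110(✓)  0-1001  00-010  000-10(✓)  00011-  01-001  010-10(✓)  0100-1  01001-  0101-0  10-110
size-2^2 implicants → 0-0-10
Unchecked terms (primes): -00110, -10010, 0-0-10, 0-1001, 00-010, 00011-, 01-001, 0100-1, 01001-, 0101-0, 011111, 10-110, 110101, 111011, 111100
Minterm coverage:
  m2 ⊆ 0-0-10,00-010
  m6 ⊆ -00110,0-0-10,00011-
  m7 ⊆ 00011- [E]
  m9 ⊆ 0-1001 [E]
  m10 ⊆ 00-010 [E]
  m17 ⊆ 01-001,0100-1
  m18 ⊆ -10010,0-0-10,01001-
  m19 ⊆ 0100-1,01001-
  m20 ⊆ 0101-0 [E]
  m22 ⊆ 0-0-10,0101-0
  m25 ⊆ 0-1001,01-001
  m31 ⊆ 011111 [E]
  m38 ⊆ -00110,10-110
  m46 ⊆ 10-110 [E]
  m59 ⊆ 111011 [E]
  m60 ⊆ 111100 [E]
E = {0-1001, 00-010, 00011-, 0101-0, 011111, 10-110, 111011, 111100}
Petrick residual → -10010, 0100-1
Cover = bc'd'ef' + a'cd'e'f + a'b'd'ef' + a'b'c'de + a'bc'd'f + a'bc'df' + a'bcdef + ab'def' + abcd'ef + abcde'f'  |cover|=10

10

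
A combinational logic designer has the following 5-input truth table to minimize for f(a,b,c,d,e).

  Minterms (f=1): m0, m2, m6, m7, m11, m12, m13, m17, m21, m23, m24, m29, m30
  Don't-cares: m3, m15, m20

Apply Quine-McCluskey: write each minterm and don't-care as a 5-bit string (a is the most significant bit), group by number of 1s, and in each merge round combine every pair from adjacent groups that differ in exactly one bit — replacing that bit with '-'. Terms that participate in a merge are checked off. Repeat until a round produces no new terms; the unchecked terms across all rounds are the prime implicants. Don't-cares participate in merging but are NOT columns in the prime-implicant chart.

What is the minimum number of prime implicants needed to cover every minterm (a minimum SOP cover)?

9

Round 0: 00000✓ 00010✓ 00011✓ 00110✓ 00111✓ 01011✓ 01100✓ 01101✓ 01111✓ 10001✓ 10100✓ 10101✓ 10111✓ 11000 11101✓ 11110
Round 1: -0111 -1101 0-011✓ 0-111✓ 00-10✓ 00-11✓ 000-0 0001-✓ 0011-✓ 01-11✓ 011-1 0110- 1-101 10-01 101-1 1010-
Round 2: 0--11 00-1-
PIs = {-0111, -1101, 0--11, 00-1-, 000-0, 011-1, 0110-, 1-101, 10-01, 101-1, 1010-, 11000, 11110}
Coverage chart:
  m0: 000-0 ←essential
  m2: 00-1-,000-0
  m6: 00-1- ←essential
  m7: -0111,0--11,00-1-
  m11: 0--11 ←essential
  m12: 0110- ←essential
  m13: -1101,011-1,0110-
  m17: 10-01 ←essential
  m21: 1-101,10-01,101-1,1010-
  m23: -0111,101-1
  m24: 11000 ←essential
  m29: -1101,1-101
  m30: 11110 ←essential
Essential: 0--11, 00-1-, 000-0, 0110-, 10-01, 11000, 11110
Petrick residual → -0111, -1101
Min cover (9 terms): b'cde + bcd'e + a'de + a'b'd + a'b'c'e' + a'bcd' + ab'd'e + abc'd'e' + abcde'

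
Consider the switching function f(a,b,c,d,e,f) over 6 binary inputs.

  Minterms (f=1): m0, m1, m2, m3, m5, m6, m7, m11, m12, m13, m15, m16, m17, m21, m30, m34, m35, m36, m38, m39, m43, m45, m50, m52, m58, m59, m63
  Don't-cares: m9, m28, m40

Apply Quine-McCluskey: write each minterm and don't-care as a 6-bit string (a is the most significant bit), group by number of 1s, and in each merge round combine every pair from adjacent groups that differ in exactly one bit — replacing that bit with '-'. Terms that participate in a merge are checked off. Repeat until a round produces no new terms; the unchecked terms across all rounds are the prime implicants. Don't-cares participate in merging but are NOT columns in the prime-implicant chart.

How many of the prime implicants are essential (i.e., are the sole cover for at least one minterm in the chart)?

8

[col 0] 000000*, 000001*, 000010*, 000011*, 000101*, 000110*, 000111*, 001001*, 001011*, 001100*, 001101*, 001111*, 010000*, 010001*, 010101*, 011100*, 011110*, 100010*, 100011*, 100100*, 100110*, 100111*, 101000, 101011*, 101101*, 110010*, 110100*, 111010*, 111011*, 111111*
[col 1] -00010*, -00011*, -00110*, -00111*, -01011*, -01101, 0-0000*, 0-0001*, 0-0101*, 0-1100, 00-001*, 00-011*, 00-101*, 00-111*, 000-01*, 000-10*, 000-11*, 0000-0*, 0000-1*, 00000-*, 00001-*, 0001-1*, 00011-*, 001-01*, 001-11*, 0010-1*, 0011-1*, 00110-, 010-01*, 01000-*, 0111-0, 1-0010, 1-0100, 1-1011, 10-011*, 100-10*, 100-11*, 10001-*, 1001-0, 10011-*, 11-010, 111-11, 11101-
[col 2] -0-011, -00-10*, -00-11*, -0001-*, -0011-*, 0-0-01, 0-000-, 00--01*, 00--11*, 00-0-1*, 00-1-1*, 000--1*, 000-1-*, 0000--, 001--1*, 100-1-*
[col 3] -00-1-, 00---1
Prime implicants: -0-011, -00-1-, -01101, 0-0-01, 0-000-, 0-1100, 00---1, 0000--, 00110-, 0111-0, 1-0010, 1-0100, 1-1011, 1001-0, 101000, 11-010, 111-11, 11101-
PI chart (minterm → PIs covering it):
  0 | 0-000-,0000--
  1 | 0-0-01,0-000-,00---1,0000--
  2 | -00-1-,0000--
  3 | -0-011,-00-1-,00---1,0000--
  5 | 0-0-01,00---1
  6 | -00-1-  (sole → essential)
  7 | -00-1-,00---1
  11 | -0-011,00---1
  12 | 0-1100,00110-
  13 | -01101,00---1,00110-
  15 | 00---1  (sole → essential)
  16 | 0-000-  (sole → essential)
  17 | 0-0-01,0-000-
  21 | 0-0-01  (sole → essential)
  30 | 0111-0  (sole → essential)
  34 | -00-1-,1-0010
  35 | -0-011,-00-1-
  36 | 1-0100,1001-0
  38 | -00-1-,1001-0
  39 | -00-1-  (sole → essential)
  43 | -0-011,1-1011
  45 | -01101  (sole → essential)
  50 | 1-0010,11-010
  52 | 1-0100  (sole → essential)
  58 | 11-010,11101-
  59 | 1-1011,111-11,11101-
  63 | 111-11  (sole → essential)
Essential prime implicants: -00-1-, -01101, 0-0-01, 0-000-, 00---1, 0111-0, 1-0100, 111-11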